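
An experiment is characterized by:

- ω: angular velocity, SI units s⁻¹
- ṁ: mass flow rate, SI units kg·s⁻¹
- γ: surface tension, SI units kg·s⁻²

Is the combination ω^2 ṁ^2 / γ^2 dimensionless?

yes

Sum the exponent of each base dimension across the product:
  M: 2·[ω]_M + 2·[ṁ]_M − 2·[γ]_M = 2·(0) + 2·(1) − 2·(1) = 0
  L: 2·[ω]_L + 2·[ṁ]_L − 2·[γ]_L = 2·(0) + 2·(0) − 2·(0) = 0
  T: 2·[ω]_T + 2·[ṁ]_T − 2·[γ]_T = 2·(-1) + 2·(-1) − 2·(-2) = 0
All base exponents vanish — dimensionless.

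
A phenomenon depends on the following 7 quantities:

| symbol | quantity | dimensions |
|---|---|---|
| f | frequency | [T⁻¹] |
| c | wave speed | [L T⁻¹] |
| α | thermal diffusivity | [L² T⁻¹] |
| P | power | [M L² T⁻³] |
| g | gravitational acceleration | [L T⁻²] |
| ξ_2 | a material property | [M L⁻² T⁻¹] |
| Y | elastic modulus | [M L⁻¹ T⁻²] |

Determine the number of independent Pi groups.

4

There are 7 variables and 3 base dimensions (M, L, T).
The dimension matrix has rank 3.
Independent dimensionless groups: 7 − 3 = 4.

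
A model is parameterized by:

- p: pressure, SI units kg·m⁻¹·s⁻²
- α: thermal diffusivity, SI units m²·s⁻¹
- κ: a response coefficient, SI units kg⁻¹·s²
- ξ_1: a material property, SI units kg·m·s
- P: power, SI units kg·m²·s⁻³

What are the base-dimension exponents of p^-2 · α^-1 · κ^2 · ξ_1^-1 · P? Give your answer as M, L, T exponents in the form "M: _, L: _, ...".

Collect each base-dimension exponent across the product:
  M: −2·(1) − (0) + 2·(-1) − (1) + (1) = -4
  L: −2·(-1) − (2) + 2·(0) − (1) + (2) = 1
  T: −2·(-2) − (-1) + 2·(2) − (1) + (-3) = 5
So the dimensions are [M⁻⁴ L T⁵].

M: -4, L: 1, T: 5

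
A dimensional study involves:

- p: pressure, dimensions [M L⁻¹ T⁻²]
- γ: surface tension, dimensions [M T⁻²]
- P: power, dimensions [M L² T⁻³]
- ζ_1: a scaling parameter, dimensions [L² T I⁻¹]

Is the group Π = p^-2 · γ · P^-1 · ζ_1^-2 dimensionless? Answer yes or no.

no

Sum the exponent of each base dimension across the product:
  M: −2·[p]_M + [γ]_M − [P]_M − 2·[ζ_1]_M = −2·(1) + (1) − (1) − 2·(0) = -2
  L: −2·[p]_L + [γ]_L − [P]_L − 2·[ζ_1]_L = −2·(-1) + (0) − (2) − 2·(2) = -4
  T: −2·[p]_T + [γ]_T − [P]_T − 2·[ζ_1]_T = −2·(-2) + (-2) − (-3) − 2·(1) = 3
  I: −2·[p]_I + [γ]_I − [P]_I − 2·[ζ_1]_I = −2·(0) + (0) − (0) − 2·(-1) = 2
Net dimensions [M⁻² L⁻⁴ T³ I²] ≠ [1] — not dimensionless.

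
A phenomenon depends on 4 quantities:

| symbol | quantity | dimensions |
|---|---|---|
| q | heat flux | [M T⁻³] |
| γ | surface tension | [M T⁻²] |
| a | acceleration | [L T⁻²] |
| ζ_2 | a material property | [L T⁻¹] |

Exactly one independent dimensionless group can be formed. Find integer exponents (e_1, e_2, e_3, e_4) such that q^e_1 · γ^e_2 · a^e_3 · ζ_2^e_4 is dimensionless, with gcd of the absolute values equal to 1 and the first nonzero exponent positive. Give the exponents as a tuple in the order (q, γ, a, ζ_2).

M: e_1·(1) + e_2·(1) + e_3·(0) + e_4·(0) = 0
L: e_1·(0) + e_2·(0) + e_3·(1) + e_4·(1) = 0
T: e_1·(-3) + e_2·(-2) + e_3·(-2) + e_4·(-1) = 0
Solving this homogeneous linear system for the smallest-integer solution (first nonzero entry positive) gives (1, -1, -1, 1).

(1, -1, -1, 1)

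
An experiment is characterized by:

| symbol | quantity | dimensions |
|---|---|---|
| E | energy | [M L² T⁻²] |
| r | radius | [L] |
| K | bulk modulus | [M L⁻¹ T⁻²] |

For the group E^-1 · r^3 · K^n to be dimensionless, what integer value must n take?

Balance the M exponent: (1)·n from K, plus −(1) + 3·(0) = -1 from the rest, must sum to zero.
n − 1 = 0, so n = 1.

1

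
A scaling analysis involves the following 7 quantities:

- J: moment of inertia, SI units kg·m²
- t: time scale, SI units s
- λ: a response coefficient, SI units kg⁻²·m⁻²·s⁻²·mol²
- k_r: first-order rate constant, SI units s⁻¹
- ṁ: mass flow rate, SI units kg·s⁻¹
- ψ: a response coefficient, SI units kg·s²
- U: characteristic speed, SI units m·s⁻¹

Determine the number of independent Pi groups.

3

There are 7 variables and 4 base dimensions (M, L, T, N).
The dimension matrix has rank 4.
Independent dimensionless groups: 7 − 4 = 3.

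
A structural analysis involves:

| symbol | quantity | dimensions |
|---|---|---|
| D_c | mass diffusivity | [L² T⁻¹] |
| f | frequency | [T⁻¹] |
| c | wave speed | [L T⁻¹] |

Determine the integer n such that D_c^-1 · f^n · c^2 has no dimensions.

Balance the T exponent: (-1)·n from f, plus −(-1) + 2·(-1) = -1 from the rest, must sum to zero.
−n − 1 = 0, so n = -1.

-1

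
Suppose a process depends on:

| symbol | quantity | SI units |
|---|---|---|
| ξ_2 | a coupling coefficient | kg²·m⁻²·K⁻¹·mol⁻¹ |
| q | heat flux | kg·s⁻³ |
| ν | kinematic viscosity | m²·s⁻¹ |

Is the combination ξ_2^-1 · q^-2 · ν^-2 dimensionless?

no

Sum the exponent of each base dimension across the product:
  M: −[ξ_2]_M − 2·[q]_M − 2·[ν]_M = −(2) − 2·(1) − 2·(0) = -4
  L: −[ξ_2]_L − 2·[q]_L − 2·[ν]_L = −(-2) − 2·(0) − 2·(2) = -2
  T: −[ξ_2]_T − 2·[q]_T − 2·[ν]_T = −(0) − 2·(-3) − 2·(-1) = 8
  Θ: −[ξ_2]_Θ − 2·[q]_Θ − 2·[ν]_Θ = −(-1) − 2·(0) − 2·(0) = 1
  N: −[ξ_2]_N − 2·[q]_N − 2·[ν]_N = −(-1) − 2·(0) − 2·(0) = 1
Net dimensions [M⁻⁴ L⁻² T⁸ Θ N] ≠ [1] — not dimensionless.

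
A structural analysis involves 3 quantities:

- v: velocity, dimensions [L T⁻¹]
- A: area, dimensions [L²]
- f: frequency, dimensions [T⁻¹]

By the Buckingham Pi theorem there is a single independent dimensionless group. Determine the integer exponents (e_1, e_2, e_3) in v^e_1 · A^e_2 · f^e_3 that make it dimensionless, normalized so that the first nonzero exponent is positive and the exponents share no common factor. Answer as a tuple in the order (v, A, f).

(2, -1, -2)

L: e_1·(1) + e_2·(2) + e_3·(0) = 0
T: e_1·(-1) + e_2·(0) + e_3·(-1) = 0
Solving this homogeneous linear system for the smallest-integer solution (first nonzero entry positive) gives (2, -1, -2).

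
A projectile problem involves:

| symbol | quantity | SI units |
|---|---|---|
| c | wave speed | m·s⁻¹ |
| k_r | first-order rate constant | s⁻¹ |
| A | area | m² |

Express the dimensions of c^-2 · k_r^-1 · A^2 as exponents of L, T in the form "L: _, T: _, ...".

Collect each base-dimension exponent across the product:
  L: −2·(1) − (0) + 2·(2) = 2
  T: −2·(-1) − (-1) + 2·(0) = 3
So the dimensions are [L² T³].

L: 2, T: 3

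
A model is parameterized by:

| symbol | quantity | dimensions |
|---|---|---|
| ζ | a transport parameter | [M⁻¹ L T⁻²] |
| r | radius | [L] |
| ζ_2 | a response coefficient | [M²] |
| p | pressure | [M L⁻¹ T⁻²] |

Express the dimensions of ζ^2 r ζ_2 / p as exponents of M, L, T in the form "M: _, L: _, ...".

M: -1, L: 4, T: -2

Collect each base-dimension exponent across the product:
  M: 2·(-1) + (0) + (2) − (1) = -1
  L: 2·(1) + (1) + (0) − (-1) = 4
  T: 2·(-2) + (0) + (0) − (-2) = -2
So the dimensions are [M⁻¹ L⁴ T⁻²].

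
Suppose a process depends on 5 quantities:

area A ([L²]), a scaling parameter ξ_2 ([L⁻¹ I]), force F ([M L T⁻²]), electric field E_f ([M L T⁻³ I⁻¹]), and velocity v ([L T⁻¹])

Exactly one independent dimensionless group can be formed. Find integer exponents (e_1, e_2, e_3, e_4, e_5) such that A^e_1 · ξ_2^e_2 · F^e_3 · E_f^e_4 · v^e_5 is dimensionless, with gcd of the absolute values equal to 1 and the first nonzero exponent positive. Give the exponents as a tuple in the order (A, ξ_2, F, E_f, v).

(1, 1, -1, 1, -1)

M: e_1·(0) + e_2·(0) + e_3·(1) + e_4·(1) + e_5·(0) = 0
L: e_1·(2) + e_2·(-1) + e_3·(1) + e_4·(1) + e_5·(1) = 0
T: e_1·(0) + e_2·(0) + e_3·(-2) + e_4·(-3) + e_5·(-1) = 0
I: e_1·(0) + e_2·(1) + e_3·(0) + e_4·(-1) + e_5·(0) = 0
Solving this homogeneous linear system for the smallest-integer solution (first nonzero entry positive) gives (1, 1, -1, 1, -1).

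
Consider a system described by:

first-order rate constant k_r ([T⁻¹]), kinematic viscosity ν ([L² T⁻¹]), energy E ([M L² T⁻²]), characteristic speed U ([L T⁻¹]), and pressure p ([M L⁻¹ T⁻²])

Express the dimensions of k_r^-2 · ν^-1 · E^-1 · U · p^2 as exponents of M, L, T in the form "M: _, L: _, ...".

Collect each base-dimension exponent across the product:
  M: −2·(0) − (0) − (1) + (0) + 2·(1) = 1
  L: −2·(0) − (2) − (2) + (1) + 2·(-1) = -5
  T: −2·(-1) − (-1) − (-2) + (-1) + 2·(-2) = 0
So the dimensions are [M L⁻⁵].

M: 1, L: -5, T: 0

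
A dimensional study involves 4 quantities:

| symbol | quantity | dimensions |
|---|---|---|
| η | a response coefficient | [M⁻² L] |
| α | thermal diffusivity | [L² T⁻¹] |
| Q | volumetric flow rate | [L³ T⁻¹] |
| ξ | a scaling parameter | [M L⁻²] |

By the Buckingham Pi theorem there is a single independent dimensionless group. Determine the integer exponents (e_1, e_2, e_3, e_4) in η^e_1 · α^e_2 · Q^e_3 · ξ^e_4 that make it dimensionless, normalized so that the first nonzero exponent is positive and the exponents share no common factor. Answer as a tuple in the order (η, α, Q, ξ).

M: e_1·(-2) + e_2·(0) + e_3·(0) + e_4·(1) = 0
L: e_1·(1) + e_2·(2) + e_3·(3) + e_4·(-2) = 0
T: e_1·(0) + e_2·(-1) + e_3·(-1) + e_4·(0) = 0
Solving this homogeneous linear system for the smallest-integer solution (first nonzero entry positive) gives (1, -3, 3, 2).

(1, -3, 3, 2)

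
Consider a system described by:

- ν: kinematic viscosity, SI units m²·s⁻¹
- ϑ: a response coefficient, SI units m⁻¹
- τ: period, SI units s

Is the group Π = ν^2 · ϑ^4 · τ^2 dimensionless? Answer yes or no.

Sum the exponent of each base dimension across the product:
  L: 2·[ν]_L + 4·[ϑ]_L + 2·[τ]_L = 2·(2) + 4·(-1) + 2·(0) = 0
  T: 2·[ν]_T + 4·[ϑ]_T + 2·[τ]_T = 2·(-1) + 4·(0) + 2·(1) = 0
All base exponents vanish — dimensionless.

yes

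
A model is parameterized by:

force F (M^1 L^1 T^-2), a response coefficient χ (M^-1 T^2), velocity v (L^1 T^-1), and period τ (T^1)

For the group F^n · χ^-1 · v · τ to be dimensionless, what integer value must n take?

Balance the M exponent: (1)·n from F, plus −(-1) + (0) + (0) = 1 from the rest, must sum to zero.
n + 1 = 0, so n = -1.

-1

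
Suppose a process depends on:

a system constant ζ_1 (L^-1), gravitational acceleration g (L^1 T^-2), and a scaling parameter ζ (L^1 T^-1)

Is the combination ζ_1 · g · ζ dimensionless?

no

Sum the exponent of each base dimension across the product:
  L: [ζ_1]_L + [g]_L + [ζ]_L = (-1) + (1) + (1) = 1
  T: [ζ_1]_T + [g]_T + [ζ]_T = (0) + (-2) + (-1) = -3
Net dimensions [L T⁻³] ≠ [1] — not dimensionless.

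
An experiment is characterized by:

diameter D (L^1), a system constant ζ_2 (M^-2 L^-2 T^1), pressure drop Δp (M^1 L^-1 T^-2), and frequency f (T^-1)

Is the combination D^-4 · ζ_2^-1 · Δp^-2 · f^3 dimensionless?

Sum the exponent of each base dimension across the product:
  M: −4·[D]_M − [ζ_2]_M − 2·[Δp]_M + 3·[f]_M = −4·(0) − (-2) − 2·(1) + 3·(0) = 0
  L: −4·[D]_L − [ζ_2]_L − 2·[Δp]_L + 3·[f]_L = −4·(1) − (-2) − 2·(-1) + 3·(0) = 0
  T: −4·[D]_T − [ζ_2]_T − 2·[Δp]_T + 3·[f]_T = −4·(0) − (1) − 2·(-2) + 3·(-1) = 0
All base exponents vanish — dimensionless.

yes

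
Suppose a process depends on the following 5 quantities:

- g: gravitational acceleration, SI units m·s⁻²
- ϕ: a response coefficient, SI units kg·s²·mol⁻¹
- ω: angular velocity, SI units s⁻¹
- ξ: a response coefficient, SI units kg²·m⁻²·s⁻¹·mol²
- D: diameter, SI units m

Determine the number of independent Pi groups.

There are 5 variables and 4 base dimensions (M, L, T, N).
The dimension matrix has rank 4.
Independent dimensionless groups: 5 − 4 = 1.

1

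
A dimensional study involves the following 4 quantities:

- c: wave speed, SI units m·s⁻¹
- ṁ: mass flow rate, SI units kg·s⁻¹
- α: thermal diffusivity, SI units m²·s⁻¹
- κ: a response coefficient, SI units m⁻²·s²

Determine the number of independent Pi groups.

There are 4 variables and 3 base dimensions (M, L, T).
The dimension matrix has rank 3.
Independent dimensionless groups: 4 − 3 = 1.

1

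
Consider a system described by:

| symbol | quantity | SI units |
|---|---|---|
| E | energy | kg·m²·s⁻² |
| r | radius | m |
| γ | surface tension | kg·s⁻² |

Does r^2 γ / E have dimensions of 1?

Sum the exponent of each base dimension across the product:
  M: −[E]_M + 2·[r]_M + [γ]_M = −(1) + 2·(0) + (1) = 0
  L: −[E]_L + 2·[r]_L + [γ]_L = −(2) + 2·(1) + (0) = 0
  T: −[E]_T + 2·[r]_T + [γ]_T = −(-2) + 2·(0) + (-2) = 0
All base exponents vanish — dimensionless.

yes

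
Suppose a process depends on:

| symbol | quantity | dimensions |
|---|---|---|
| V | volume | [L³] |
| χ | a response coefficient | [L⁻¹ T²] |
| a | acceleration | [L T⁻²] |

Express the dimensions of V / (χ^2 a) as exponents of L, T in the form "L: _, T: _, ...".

L: 4, T: -2

Collect each base-dimension exponent across the product:
  L: (3) − 2·(-1) − (1) = 4
  T: (0) − 2·(2) − (-2) = -2
So the dimensions are [L⁴ T⁻²].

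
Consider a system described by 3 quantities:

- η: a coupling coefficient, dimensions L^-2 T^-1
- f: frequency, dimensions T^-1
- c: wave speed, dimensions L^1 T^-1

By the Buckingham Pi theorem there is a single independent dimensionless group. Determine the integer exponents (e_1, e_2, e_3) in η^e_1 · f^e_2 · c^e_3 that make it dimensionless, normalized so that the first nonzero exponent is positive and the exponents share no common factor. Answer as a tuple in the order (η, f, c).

L: e_1·(-2) + e_2·(0) + e_3·(1) = 0
T: e_1·(-1) + e_2·(-1) + e_3·(-1) = 0
Solving this homogeneous linear system for the smallest-integer solution (first nonzero entry positive) gives (1, -3, 2).

(1, -3, 2)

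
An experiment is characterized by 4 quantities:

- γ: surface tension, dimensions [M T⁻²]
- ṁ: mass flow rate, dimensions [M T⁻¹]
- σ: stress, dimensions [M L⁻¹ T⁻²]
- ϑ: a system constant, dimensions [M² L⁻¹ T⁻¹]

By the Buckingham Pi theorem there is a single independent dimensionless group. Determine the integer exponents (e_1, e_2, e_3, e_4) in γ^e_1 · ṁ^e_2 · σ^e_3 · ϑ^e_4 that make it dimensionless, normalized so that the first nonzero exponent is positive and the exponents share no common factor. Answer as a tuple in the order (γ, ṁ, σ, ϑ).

M: e_1·(1) + e_2·(1) + e_3·(1) + e_4·(2) = 0
L: e_1·(0) + e_2·(0) + e_3·(-1) + e_4·(-1) = 0
T: e_1·(-2) + e_2·(-1) + e_3·(-2) + e_4·(-1) = 0
Solving this homogeneous linear system for the smallest-integer solution (first nonzero entry positive) gives (2, -3, -1, 1).

(2, -3, -1, 1)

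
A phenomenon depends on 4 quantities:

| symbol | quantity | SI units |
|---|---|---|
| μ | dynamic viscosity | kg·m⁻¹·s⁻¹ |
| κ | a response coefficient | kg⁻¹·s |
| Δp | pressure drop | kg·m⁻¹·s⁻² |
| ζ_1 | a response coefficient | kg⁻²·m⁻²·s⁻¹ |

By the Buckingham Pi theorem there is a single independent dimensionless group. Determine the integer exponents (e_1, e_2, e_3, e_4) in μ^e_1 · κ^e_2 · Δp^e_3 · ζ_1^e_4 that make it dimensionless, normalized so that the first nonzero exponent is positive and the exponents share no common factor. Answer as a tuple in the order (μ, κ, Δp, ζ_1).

M: e_1·(1) + e_2·(-1) + e_3·(1) + e_4·(-2) = 0
L: e_1·(-1) + e_2·(0) + e_3·(-1) + e_4·(-2) = 0
T: e_1·(-1) + e_2·(1) + e_3·(-2) + e_4·(-1) = 0
Solving this homogeneous linear system for the smallest-integer solution (first nonzero entry positive) gives (1, -4, -3, 1).

(1, -4, -3, 1)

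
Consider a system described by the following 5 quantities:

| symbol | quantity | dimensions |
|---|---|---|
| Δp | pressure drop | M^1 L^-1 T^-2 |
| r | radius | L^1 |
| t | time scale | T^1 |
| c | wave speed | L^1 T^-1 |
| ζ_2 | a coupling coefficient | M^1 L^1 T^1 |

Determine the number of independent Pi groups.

2

There are 5 variables and 3 base dimensions (M, L, T).
The dimension matrix has rank 3.
Independent dimensionless groups: 5 − 3 = 2.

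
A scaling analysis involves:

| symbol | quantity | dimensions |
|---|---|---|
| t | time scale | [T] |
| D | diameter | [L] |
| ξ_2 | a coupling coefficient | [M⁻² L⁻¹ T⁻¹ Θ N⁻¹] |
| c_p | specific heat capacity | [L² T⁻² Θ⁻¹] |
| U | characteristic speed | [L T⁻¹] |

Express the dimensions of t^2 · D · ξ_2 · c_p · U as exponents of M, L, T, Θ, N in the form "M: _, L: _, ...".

Collect each base-dimension exponent across the product:
  M: 2·(0) + (0) + (-2) + (0) + (0) = -2
  L: 2·(0) + (1) + (-1) + (2) + (1) = 3
  T: 2·(1) + (0) + (-1) + (-2) + (-1) = -2
  Θ: 2·(0) + (0) + (1) + (-1) + (0) = 0
  N: 2·(0) + (0) + (-1) + (0) + (0) = -1
So the dimensions are [M⁻² L³ T⁻² N⁻¹].

M: -2, L: 3, T: -2, Θ: 0, N: -1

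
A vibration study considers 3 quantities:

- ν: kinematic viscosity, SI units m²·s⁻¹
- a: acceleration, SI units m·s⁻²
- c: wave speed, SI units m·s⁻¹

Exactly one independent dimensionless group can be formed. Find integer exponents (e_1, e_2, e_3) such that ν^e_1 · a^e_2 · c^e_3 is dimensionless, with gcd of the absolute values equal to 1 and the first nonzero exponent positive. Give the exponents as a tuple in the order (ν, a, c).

L: e_1·(2) + e_2·(1) + e_3·(1) = 0
T: e_1·(-1) + e_2·(-2) + e_3·(-1) = 0
Solving this homogeneous linear system for the smallest-integer solution (first nonzero entry positive) gives (1, 1, -3).

(1, 1, -3)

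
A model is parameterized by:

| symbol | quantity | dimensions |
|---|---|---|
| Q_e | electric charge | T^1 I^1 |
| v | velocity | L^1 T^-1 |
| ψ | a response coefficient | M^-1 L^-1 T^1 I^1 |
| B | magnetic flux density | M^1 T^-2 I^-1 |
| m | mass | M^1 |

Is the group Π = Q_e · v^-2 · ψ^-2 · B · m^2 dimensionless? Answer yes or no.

Sum the exponent of each base dimension across the product:
  M: [Q_e]_M − 2·[v]_M − 2·[ψ]_M + [B]_M + 2·[m]_M = (0) − 2·(0) − 2·(-1) + (1) + 2·(1) = 5
  L: [Q_e]_L − 2·[v]_L − 2·[ψ]_L + [B]_L + 2·[m]_L = (0) − 2·(1) − 2·(-1) + (0) + 2·(0) = 0
  T: [Q_e]_T − 2·[v]_T − 2·[ψ]_T + [B]_T + 2·[m]_T = (1) − 2·(-1) − 2·(1) + (-2) + 2·(0) = -1
  I: [Q_e]_I − 2·[v]_I − 2·[ψ]_I + [B]_I + 2·[m]_I = (1) − 2·(0) − 2·(1) + (-1) + 2·(0) = -2
Net dimensions [M⁵ T⁻¹ I⁻²] ≠ [1] — not dimensionless.

no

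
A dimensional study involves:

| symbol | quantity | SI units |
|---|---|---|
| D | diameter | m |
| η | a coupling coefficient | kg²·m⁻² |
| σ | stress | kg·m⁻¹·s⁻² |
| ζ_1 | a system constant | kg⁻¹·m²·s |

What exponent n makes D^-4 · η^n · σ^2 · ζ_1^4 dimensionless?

Balance the M exponent: (2)·n from η, plus −4·(0) + 2·(1) + 4·(-1) = -2 from the rest, must sum to zero.
2n − 2 = 0, so n = 1.

1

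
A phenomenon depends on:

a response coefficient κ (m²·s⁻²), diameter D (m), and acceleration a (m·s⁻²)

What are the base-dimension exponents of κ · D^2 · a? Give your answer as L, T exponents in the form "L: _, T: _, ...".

L: 5, T: -4

Collect each base-dimension exponent across the product:
  L: (2) + 2·(1) + (1) = 5
  T: (-2) + 2·(0) + (-2) = -4
So the dimensions are [L⁵ T⁻⁴].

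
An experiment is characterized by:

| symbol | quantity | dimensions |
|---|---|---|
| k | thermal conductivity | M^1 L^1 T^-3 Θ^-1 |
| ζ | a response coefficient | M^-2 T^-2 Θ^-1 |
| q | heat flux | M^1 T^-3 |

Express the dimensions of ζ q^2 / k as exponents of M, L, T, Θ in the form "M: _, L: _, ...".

M: -1, L: -1, T: -5, Θ: 0

Collect each base-dimension exponent across the product:
  M: −(1) + (-2) + 2·(1) = -1
  L: −(1) + (0) + 2·(0) = -1
  T: −(-3) + (-2) + 2·(-3) = -5
  Θ: −(-1) + (-1) + 2·(0) = 0
So the dimensions are [M⁻¹ L⁻¹ T⁻⁵].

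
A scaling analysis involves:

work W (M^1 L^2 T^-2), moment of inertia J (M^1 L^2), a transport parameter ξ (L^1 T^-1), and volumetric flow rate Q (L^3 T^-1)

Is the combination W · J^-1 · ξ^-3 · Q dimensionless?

yes

Sum the exponent of each base dimension across the product:
  M: [W]_M − [J]_M − 3·[ξ]_M + [Q]_M = (1) − (1) − 3·(0) + (0) = 0
  L: [W]_L − [J]_L − 3·[ξ]_L + [Q]_L = (2) − (2) − 3·(1) + (3) = 0
  T: [W]_T − [J]_T − 3·[ξ]_T + [Q]_T = (-2) − (0) − 3·(-1) + (-1) = 0
All base exponents vanish — dimensionless.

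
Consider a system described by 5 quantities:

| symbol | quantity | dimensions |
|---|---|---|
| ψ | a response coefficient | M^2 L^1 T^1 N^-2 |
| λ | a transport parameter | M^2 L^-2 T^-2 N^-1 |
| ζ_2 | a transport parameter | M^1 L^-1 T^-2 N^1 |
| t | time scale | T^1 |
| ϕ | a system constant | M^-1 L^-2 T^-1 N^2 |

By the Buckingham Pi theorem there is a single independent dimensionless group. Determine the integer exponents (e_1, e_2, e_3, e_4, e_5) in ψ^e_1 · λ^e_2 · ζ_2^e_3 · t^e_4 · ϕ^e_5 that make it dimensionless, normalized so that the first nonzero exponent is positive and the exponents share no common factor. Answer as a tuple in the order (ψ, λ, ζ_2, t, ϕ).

(3, -1, -1, -4, 3)

M: e_1·(2) + e_2·(2) + e_3·(1) + e_4·(0) + e_5·(-1) = 0
L: e_1·(1) + e_2·(-2) + e_3·(-1) + e_4·(0) + e_5·(-2) = 0
T: e_1·(1) + e_2·(-2) + e_3·(-2) + e_4·(1) + e_5·(-1) = 0
N: e_1·(-2) + e_2·(-1) + e_3·(1) + e_4·(0) + e_5·(2) = 0
Solving this homogeneous linear system for the smallest-integer solution (first nonzero entry positive) gives (3, -1, -1, -4, 3).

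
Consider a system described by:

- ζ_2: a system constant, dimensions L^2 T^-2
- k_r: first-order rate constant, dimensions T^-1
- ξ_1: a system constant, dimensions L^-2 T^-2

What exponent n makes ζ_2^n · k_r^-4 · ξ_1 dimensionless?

Balance the L exponent: (2)·n from ζ_2, plus −4·(0) + (-2) = -2 from the rest, must sum to zero.
2n − 2 = 0, so n = 1.

1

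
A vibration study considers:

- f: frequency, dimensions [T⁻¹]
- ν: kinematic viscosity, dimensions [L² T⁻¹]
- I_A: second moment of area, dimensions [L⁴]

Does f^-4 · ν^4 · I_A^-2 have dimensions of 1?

yes

Sum the exponent of each base dimension across the product:
  L: −4·[f]_L + 4·[ν]_L − 2·[I_A]_L = −4·(0) + 4·(2) − 2·(4) = 0
  T: −4·[f]_T + 4·[ν]_T − 2·[I_A]_T = −4·(-1) + 4·(-1) − 2·(0) = 0
All base exponents vanish — dimensionless.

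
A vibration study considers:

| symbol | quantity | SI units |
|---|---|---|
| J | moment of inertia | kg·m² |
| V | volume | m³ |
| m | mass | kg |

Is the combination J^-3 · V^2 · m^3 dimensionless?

Sum the exponent of each base dimension across the product:
  M: −3·[J]_M + 2·[V]_M + 3·[m]_M = −3·(1) + 2·(0) + 3·(1) = 0
  L: −3·[J]_L + 2·[V]_L + 3·[m]_L = −3·(2) + 2·(3) + 3·(0) = 0
  T: −3·[J]_T + 2·[V]_T + 3·[m]_T = −3·(0) + 2·(0) + 3·(0) = 0
All base exponents vanish — dimensionless.

yes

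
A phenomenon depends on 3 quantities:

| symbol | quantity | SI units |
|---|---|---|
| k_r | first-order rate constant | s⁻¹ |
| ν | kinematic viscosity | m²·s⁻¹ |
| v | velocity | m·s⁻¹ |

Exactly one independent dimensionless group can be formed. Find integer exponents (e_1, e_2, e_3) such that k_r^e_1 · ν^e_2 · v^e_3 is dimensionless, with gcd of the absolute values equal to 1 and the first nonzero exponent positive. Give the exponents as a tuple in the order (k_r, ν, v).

L: e_1·(0) + e_2·(2) + e_3·(1) = 0
T: e_1·(-1) + e_2·(-1) + e_3·(-1) = 0
Solving this homogeneous linear system for the smallest-integer solution (first nonzero entry positive) gives (1, 1, -2).

(1, 1, -2)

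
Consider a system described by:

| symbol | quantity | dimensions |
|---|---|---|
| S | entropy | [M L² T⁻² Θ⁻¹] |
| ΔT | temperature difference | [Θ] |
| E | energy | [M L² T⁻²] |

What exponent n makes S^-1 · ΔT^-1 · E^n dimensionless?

1

Balance the M exponent: (1)·n from E, plus −(1) − (0) = -1 from the rest, must sum to zero.
n − 1 = 0, so n = 1.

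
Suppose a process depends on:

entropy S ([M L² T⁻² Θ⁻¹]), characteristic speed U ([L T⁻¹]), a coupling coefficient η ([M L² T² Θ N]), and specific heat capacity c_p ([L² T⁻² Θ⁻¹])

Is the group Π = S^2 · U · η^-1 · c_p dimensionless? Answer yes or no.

Sum the exponent of each base dimension across the product:
  M: 2·[S]_M + [U]_M − [η]_M + [c_p]_M = 2·(1) + (0) − (1) + (0) = 1
  L: 2·[S]_L + [U]_L − [η]_L + [c_p]_L = 2·(2) + (1) − (2) + (2) = 5
  T: 2·[S]_T + [U]_T − [η]_T + [c_p]_T = 2·(-2) + (-1) − (2) + (-2) = -9
  Θ: 2·[S]_Θ + [U]_Θ − [η]_Θ + [c_p]_Θ = 2·(-1) + (0) − (1) + (-1) = -4
  N: 2·[S]_N + [U]_N − [η]_N + [c_p]_N = 2·(0) + (0) − (1) + (0) = -1
Net dimensions [M L⁵ T⁻⁹ Θ⁻⁴ N⁻¹] ≠ [1] — not dimensionless.

no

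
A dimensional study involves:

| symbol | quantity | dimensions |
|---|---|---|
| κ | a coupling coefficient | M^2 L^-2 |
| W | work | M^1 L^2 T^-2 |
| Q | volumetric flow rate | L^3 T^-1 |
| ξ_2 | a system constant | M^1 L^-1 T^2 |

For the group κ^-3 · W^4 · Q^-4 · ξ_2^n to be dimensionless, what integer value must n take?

Balance the M exponent: (1)·n from ξ_2, plus −3·(2) + 4·(1) − 4·(0) = -2 from the rest, must sum to zero.
n − 2 = 0, so n = 2.

2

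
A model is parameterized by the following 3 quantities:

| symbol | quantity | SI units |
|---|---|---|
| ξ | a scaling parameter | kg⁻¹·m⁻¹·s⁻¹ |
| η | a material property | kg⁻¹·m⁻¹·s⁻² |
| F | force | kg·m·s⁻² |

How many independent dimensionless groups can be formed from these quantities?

1

There are 3 variables and 3 base dimensions (M, L, T).
The dimension matrix has rank 2 (less than 3: the dimension vectors are linearly dependent).
Independent dimensionless groups: 3 − 2 = 1.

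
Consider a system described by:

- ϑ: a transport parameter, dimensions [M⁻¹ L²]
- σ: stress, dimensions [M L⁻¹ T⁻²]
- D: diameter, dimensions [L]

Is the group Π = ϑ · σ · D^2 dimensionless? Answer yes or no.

Sum the exponent of each base dimension across the product:
  M: [ϑ]_M + [σ]_M + 2·[D]_M = (-1) + (1) + 2·(0) = 0
  L: [ϑ]_L + [σ]_L + 2·[D]_L = (2) + (-1) + 2·(1) = 3
  T: [ϑ]_T + [σ]_T + 2·[D]_T = (0) + (-2) + 2·(0) = -2
Net dimensions [L³ T⁻²] ≠ [1] — not dimensionless.

no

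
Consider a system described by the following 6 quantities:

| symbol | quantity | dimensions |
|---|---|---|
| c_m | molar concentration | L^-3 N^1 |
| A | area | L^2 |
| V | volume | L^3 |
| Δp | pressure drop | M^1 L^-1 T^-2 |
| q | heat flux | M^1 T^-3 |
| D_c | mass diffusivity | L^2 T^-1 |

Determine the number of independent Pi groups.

There are 6 variables and 4 base dimensions (M, L, T, N).
The dimension matrix has rank 4.
Independent dimensionless groups: 6 − 4 = 2.

2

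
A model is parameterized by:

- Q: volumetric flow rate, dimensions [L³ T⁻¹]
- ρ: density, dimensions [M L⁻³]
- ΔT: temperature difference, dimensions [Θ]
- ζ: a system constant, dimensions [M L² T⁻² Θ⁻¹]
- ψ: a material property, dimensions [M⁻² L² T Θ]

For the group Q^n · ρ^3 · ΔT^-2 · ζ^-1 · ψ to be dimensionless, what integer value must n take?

Balance the L exponent: (3)·n from Q, plus 3·(-3) − 2·(0) − (2) + (2) = -9 from the rest, must sum to zero.
3n − 9 = 0, so n = 3.

3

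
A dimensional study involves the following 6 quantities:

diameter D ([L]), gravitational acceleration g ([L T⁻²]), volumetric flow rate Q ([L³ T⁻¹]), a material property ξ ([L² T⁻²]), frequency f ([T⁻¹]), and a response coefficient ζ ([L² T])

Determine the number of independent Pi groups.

There are 6 variables and 2 base dimensions (L, T).
The dimension matrix has rank 2.
Independent dimensionless groups: 6 − 2 = 4.

4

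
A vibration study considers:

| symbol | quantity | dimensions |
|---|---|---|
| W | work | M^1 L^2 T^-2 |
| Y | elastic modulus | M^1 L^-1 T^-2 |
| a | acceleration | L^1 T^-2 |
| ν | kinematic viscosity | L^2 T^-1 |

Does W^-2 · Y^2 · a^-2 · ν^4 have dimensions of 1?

yes

Sum the exponent of each base dimension across the product:
  M: −2·[W]_M + 2·[Y]_M − 2·[a]_M + 4·[ν]_M = −2·(1) + 2·(1) − 2·(0) + 4·(0) = 0
  L: −2·[W]_L + 2·[Y]_L − 2·[a]_L + 4·[ν]_L = −2·(2) + 2·(-1) − 2·(1) + 4·(2) = 0
  T: −2·[W]_T + 2·[Y]_T − 2·[a]_T + 4·[ν]_T = −2·(-2) + 2·(-2) − 2·(-2) + 4·(-1) = 0
All base exponents vanish — dimensionless.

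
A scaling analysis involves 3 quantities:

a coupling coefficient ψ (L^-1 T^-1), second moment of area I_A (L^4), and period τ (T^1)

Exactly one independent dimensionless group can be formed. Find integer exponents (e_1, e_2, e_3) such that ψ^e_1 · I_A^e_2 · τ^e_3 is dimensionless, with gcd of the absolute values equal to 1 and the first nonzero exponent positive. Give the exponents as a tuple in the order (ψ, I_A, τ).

(4, 1, 4)

L: e_1·(-1) + e_2·(4) + e_3·(0) = 0
T: e_1·(-1) + e_2·(0) + e_3·(1) = 0
Solving this homogeneous linear system for the smallest-integer solution (first nonzero entry positive) gives (4, 1, 4).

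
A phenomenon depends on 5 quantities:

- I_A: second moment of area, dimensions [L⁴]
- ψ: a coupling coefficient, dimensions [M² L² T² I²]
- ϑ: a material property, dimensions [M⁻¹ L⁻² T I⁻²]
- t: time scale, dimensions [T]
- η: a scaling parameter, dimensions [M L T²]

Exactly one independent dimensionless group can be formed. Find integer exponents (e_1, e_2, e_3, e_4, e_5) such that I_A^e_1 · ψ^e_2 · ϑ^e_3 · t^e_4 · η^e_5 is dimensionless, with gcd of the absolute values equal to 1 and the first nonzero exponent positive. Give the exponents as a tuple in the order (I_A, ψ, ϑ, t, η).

M: e_1·(0) + e_2·(2) + e_3·(-1) + e_4·(0) + e_5·(1) = 0
L: e_1·(4) + e_2·(2) + e_3·(-2) + e_4·(0) + e_5·(1) = 0
T: e_1·(0) + e_2·(2) + e_3·(1) + e_4·(1) + e_5·(2) = 0
I: e_1·(0) + e_2·(2) + e_3·(-2) + e_4·(0) + e_5·(0) = 0
Solving this homogeneous linear system for the smallest-integer solution (first nonzero entry positive) gives (1, 4, 4, -4, -4).

(1, 4, 4, -4, -4)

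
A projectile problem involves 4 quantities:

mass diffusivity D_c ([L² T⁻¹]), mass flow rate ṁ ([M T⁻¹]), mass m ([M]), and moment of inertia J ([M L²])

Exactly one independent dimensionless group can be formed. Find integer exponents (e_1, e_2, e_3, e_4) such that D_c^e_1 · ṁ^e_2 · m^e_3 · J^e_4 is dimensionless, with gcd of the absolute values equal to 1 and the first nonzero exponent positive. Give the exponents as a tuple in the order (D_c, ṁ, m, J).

M: e_1·(0) + e_2·(1) + e_3·(1) + e_4·(1) = 0
L: e_1·(2) + e_2·(0) + e_3·(0) + e_4·(2) = 0
T: e_1·(-1) + e_2·(-1) + e_3·(0) + e_4·(0) = 0
Solving this homogeneous linear system for the smallest-integer solution (first nonzero entry positive) gives (1, -1, 2, -1).

(1, -1, 2, -1)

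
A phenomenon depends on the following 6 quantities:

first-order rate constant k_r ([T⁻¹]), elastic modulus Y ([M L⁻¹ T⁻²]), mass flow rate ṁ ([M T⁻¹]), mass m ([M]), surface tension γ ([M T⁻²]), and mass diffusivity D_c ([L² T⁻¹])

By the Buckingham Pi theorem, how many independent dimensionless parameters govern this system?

3

There are 6 variables and 3 base dimensions (M, L, T).
The dimension matrix has rank 3.
Independent dimensionless groups: 6 − 3 = 3.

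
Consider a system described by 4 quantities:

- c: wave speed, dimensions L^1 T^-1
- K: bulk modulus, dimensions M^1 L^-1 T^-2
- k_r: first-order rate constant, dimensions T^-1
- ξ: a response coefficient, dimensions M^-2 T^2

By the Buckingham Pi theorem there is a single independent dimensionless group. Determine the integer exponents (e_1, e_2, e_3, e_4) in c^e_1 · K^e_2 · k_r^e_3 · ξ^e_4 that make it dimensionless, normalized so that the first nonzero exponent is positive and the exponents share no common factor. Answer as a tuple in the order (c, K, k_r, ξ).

M: e_1·(0) + e_2·(1) + e_3·(0) + e_4·(-2) = 0
L: e_1·(1) + e_2·(-1) + e_3·(0) + e_4·(0) = 0
T: e_1·(-1) + e_2·(-2) + e_3·(-1) + e_4·(2) = 0
Solving this homogeneous linear system for the smallest-integer solution (first nonzero entry positive) gives (2, 2, -4, 1).

(2, 2, -4, 1)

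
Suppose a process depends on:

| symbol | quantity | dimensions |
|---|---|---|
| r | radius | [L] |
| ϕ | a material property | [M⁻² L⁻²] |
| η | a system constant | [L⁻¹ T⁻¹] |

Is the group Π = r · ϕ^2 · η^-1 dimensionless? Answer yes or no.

no

Sum the exponent of each base dimension across the product:
  M: [r]_M + 2·[ϕ]_M − [η]_M = (0) + 2·(-2) − (0) = -4
  L: [r]_L + 2·[ϕ]_L − [η]_L = (1) + 2·(-2) − (-1) = -2
  T: [r]_T + 2·[ϕ]_T − [η]_T = (0) + 2·(0) − (-1) = 1
Net dimensions [M⁻⁴ L⁻² T] ≠ [1] — not dimensionless.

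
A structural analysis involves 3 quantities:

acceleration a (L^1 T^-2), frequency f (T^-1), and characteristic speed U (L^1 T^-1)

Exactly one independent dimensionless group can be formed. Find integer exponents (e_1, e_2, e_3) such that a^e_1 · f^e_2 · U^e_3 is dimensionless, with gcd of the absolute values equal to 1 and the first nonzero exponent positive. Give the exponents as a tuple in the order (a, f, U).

L: e_1·(1) + e_2·(0) + e_3·(1) = 0
T: e_1·(-2) + e_2·(-1) + e_3·(-1) = 0
Solving this homogeneous linear system for the smallest-integer solution (first nonzero entry positive) gives (1, -1, -1).

(1, -1, -1)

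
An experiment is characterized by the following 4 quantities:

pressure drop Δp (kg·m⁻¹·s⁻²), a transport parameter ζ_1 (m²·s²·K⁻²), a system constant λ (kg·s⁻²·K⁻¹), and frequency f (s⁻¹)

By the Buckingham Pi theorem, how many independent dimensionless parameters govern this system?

There are 4 variables and 4 base dimensions (M, L, T, Θ).
The dimension matrix has rank 3 (less than 4: the dimension vectors are linearly dependent).
Independent dimensionless groups: 4 − 3 = 1.

1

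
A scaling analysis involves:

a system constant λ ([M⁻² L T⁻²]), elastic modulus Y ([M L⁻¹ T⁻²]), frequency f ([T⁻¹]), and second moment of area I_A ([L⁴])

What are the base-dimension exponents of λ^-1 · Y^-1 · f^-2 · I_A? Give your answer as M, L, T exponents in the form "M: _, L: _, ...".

Collect each base-dimension exponent across the product:
  M: −(-2) − (1) − 2·(0) + (0) = 1
  L: −(1) − (-1) − 2·(0) + (4) = 4
  T: −(-2) − (-2) − 2·(-1) + (0) = 6
So the dimensions are [M L⁴ T⁶].

M: 1, L: 4, T: 6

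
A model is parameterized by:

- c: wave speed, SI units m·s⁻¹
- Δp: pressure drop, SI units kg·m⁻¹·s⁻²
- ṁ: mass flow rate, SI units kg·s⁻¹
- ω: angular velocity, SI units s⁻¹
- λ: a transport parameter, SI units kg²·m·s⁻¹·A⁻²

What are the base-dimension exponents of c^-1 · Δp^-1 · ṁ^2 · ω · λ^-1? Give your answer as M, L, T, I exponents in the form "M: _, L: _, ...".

Collect each base-dimension exponent across the product:
  M: −(0) − (1) + 2·(1) + (0) − (2) = -1
  L: −(1) − (-1) + 2·(0) + (0) − (1) = -1
  T: −(-1) − (-2) + 2·(-1) + (-1) − (-1) = 1
  I: −(0) − (0) + 2·(0) + (0) − (-2) = 2
So the dimensions are [M⁻¹ L⁻¹ T I²].

M: -1, L: -1, T: 1, I: 2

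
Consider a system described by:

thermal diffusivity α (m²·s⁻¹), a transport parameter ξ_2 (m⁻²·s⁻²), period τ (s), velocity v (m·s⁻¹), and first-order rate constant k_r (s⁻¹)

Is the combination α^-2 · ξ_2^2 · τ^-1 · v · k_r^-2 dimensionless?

no

Sum the exponent of each base dimension across the product:
  L: −2·[α]_L + 2·[ξ_2]_L − [τ]_L + [v]_L − 2·[k_r]_L = −2·(2) + 2·(-2) − (0) + (1) − 2·(0) = -7
  T: −2·[α]_T + 2·[ξ_2]_T − [τ]_T + [v]_T − 2·[k_r]_T = −2·(-1) + 2·(-2) − (1) + (-1) − 2·(-1) = -2
Net dimensions [L⁻⁷ T⁻²] ≠ [1] — not dimensionless.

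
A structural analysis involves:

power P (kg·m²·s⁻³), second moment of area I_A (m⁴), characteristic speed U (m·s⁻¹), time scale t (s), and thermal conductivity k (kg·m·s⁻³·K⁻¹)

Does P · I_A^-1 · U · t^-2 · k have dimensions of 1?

no

Sum the exponent of each base dimension across the product:
  M: [P]_M − [I_A]_M + [U]_M − 2·[t]_M + [k]_M = (1) − (0) + (0) − 2·(0) + (1) = 2
  L: [P]_L − [I_A]_L + [U]_L − 2·[t]_L + [k]_L = (2) − (4) + (1) − 2·(0) + (1) = 0
  T: [P]_T − [I_A]_T + [U]_T − 2·[t]_T + [k]_T = (-3) − (0) + (-1) − 2·(1) + (-3) = -9
  Θ: [P]_Θ − [I_A]_Θ + [U]_Θ − 2·[t]_Θ + [k]_Θ = (0) − (0) + (0) − 2·(0) + (-1) = -1
Net dimensions [M² T⁻⁹ Θ⁻¹] ≠ [1] — not dimensionless.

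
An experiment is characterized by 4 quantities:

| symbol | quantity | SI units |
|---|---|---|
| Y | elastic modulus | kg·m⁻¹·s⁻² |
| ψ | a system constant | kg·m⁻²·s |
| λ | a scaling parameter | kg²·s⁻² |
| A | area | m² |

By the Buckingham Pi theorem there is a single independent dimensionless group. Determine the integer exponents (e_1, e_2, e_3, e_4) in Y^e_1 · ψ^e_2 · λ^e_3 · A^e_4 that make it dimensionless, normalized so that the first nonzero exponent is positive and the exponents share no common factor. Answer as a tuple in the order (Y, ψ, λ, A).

(4, 2, -3, 4)

M: e_1·(1) + e_2·(1) + e_3·(2) + e_4·(0) = 0
L: e_1·(-1) + e_2·(-2) + e_3·(0) + e_4·(2) = 0
T: e_1·(-2) + e_2·(1) + e_3·(-2) + e_4·(0) = 0
Solving this homogeneous linear system for the smallest-integer solution (first nonzero entry positive) gives (4, 2, -3, 4).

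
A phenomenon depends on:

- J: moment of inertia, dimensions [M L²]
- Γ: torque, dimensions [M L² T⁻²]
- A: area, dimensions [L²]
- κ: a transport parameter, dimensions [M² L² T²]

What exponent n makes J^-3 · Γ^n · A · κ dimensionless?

Balance the M exponent: (1)·n from Γ, plus −3·(1) + (0) + (2) = -1 from the rest, must sum to zero.
n − 1 = 0, so n = 1.

1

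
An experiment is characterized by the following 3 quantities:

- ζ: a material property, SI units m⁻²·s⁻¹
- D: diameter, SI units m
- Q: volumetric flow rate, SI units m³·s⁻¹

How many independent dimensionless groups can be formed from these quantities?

There are 3 variables and 2 base dimensions (L, T).
The dimension matrix has rank 2.
Independent dimensionless groups: 3 − 2 = 1.

1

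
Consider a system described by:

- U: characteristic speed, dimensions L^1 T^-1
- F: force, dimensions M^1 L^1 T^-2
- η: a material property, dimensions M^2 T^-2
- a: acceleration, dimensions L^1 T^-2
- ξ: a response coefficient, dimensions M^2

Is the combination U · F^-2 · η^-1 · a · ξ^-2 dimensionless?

no

Sum the exponent of each base dimension across the product:
  M: [U]_M − 2·[F]_M − [η]_M + [a]_M − 2·[ξ]_M = (0) − 2·(1) − (2) + (0) − 2·(2) = -8
  L: [U]_L − 2·[F]_L − [η]_L + [a]_L − 2·[ξ]_L = (1) − 2·(1) − (0) + (1) − 2·(0) = 0
  T: [U]_T − 2·[F]_T − [η]_T + [a]_T − 2·[ξ]_T = (-1) − 2·(-2) − (-2) + (-2) − 2·(0) = 3
Net dimensions [M⁻⁸ T³] ≠ [1] — not dimensionless.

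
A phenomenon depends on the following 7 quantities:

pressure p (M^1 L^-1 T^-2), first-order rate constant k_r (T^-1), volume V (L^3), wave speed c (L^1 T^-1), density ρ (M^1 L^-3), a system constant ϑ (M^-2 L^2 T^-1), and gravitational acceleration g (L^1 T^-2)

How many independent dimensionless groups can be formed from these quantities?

4

There are 7 variables and 3 base dimensions (M, L, T).
The dimension matrix has rank 3.
Independent dimensionless groups: 7 − 3 = 4.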